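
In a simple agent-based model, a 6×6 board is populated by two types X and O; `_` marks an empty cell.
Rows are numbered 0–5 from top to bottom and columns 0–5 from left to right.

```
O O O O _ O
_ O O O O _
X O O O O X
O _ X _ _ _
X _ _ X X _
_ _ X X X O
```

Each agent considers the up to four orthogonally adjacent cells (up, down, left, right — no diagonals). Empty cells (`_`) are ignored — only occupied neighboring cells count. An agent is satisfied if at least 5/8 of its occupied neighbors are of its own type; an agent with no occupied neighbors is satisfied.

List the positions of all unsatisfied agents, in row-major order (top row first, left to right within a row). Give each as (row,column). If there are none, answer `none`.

(0,0)O 1/1 satisfied
(0,1)O 3/3 satisfied
(0,2)O 3/3 satisfied
(0,3)O 2/2 satisfied
(0,5)O 0/0 satisfied
(1,1)O 3/3 satisfied
(1,2)O 4/4 satisfied
(1,3)O 4/4 satisfied
(1,4)O 2/2 satisfied
(2,0)X 0/2 not
(2,1)O 2/3 satisfied
(2,2)O 3/4 satisfied
(2,3)O 3/3 satisfied
(2,4)O 2/3 satisfied
(2,5)X 0/1 not
(3,0)O 0/2 not
(3,2)X 0/1 not
(4,0)X 0/1 not
(4,3)X 2/2 satisfied
(4,4)X 2/2 satisfied
(5,2)X 1/1 satisfied
(5,3)X 3/3 satisfied
(5,4)X 2/3 satisfied
(5,5)O 0/1 not

(2,0), (2,5), (3,0), (3,2), (4,0), (5,5)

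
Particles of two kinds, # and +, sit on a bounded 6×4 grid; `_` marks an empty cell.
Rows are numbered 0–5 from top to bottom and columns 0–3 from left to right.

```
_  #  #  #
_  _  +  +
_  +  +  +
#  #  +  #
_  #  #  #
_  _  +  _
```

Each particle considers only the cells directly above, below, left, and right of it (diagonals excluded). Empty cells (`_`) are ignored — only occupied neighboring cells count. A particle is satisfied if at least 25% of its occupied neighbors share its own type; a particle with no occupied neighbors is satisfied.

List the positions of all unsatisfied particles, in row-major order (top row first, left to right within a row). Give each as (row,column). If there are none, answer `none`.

(0,1)# 1/1 satisfied
(0,2)# 2/3 satisfied
(0,3)# 1/2 satisfied
(1,2)+ 2/3 satisfied
(1,3)+ 2/3 satisfied
(2,1)+ 1/2 satisfied
(2,2)+ 4/4 satisfied
(2,3)+ 2/3 satisfied
(3,0)# 1/1 satisfied
(3,1)# 2/4 satisfied
(3,2)+ 1/4 satisfied
(3,3)# 1/3 satisfied
(4,1)# 2/2 satisfied
(4,2)# 2/4 satisfied
(4,3)# 2/2 satisfied
(5,2)+ 0/1 not

(5,2)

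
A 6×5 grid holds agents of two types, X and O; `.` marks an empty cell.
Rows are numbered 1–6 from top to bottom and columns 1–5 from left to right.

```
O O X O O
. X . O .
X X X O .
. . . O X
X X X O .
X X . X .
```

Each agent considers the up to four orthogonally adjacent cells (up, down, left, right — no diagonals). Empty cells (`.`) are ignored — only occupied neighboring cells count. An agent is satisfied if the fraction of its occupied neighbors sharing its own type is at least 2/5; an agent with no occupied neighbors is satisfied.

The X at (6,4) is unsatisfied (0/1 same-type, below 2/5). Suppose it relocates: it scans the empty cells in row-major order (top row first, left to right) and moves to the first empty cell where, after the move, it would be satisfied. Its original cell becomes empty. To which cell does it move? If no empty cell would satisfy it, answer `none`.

Vacating (6,4). Empty cells in order:
  (2,1): 2/3 same-type → satisfied — stop here.

(2,1)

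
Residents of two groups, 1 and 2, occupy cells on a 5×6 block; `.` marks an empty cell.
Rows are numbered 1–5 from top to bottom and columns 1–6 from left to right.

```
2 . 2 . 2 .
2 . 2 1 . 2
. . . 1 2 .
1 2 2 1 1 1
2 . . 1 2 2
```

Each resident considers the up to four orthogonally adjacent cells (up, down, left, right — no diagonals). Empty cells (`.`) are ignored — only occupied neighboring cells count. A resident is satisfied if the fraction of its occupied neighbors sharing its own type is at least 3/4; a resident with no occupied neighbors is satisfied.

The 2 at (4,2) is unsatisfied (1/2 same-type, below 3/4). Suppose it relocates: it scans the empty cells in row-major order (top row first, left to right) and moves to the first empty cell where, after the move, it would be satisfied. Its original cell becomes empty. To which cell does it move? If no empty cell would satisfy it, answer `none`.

Vacating (4,2). Empty cells in order:
  (1,2): 2/2 same-type → satisfied — stop here.

(1,2)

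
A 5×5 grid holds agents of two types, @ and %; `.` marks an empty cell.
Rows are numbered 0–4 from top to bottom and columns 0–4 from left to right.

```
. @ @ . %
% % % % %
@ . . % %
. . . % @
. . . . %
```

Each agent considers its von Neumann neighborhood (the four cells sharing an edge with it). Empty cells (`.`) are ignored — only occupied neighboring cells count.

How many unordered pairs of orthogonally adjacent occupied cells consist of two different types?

Scan each occupied cell's neighbors to the right and below so each pair is counted once.
Row 0: @(0,1)–@(0,2)= @(0,1)–%(1,1)≠ @(0,2)–%(1,2)≠ %(0,4)–%(1,4)=  → 2/4 unlike.
Row 1: %(1,0)–%(1,1)= %(1,0)–@(2,0)≠ %(1,1)–%(1,2)= %(1,2)–%(1,3)= %(1,3)–%(1,4)= %(1,3)–%(2,3)= %(1,4)–%(2,4)=  → 1/7 unlike.
Row 2: %(2,3)–%(2,4)= %(2,3)–%(3,3)= %(2,4)–@(3,4)≠  → 1/3 unlike.
Row 3: %(3,3)–@(3,4)≠ @(3,4)–%(4,4)≠  → 2/2 unlike.
Total adjacent occupied pairs: 16; unlike-type pairs: 6.

6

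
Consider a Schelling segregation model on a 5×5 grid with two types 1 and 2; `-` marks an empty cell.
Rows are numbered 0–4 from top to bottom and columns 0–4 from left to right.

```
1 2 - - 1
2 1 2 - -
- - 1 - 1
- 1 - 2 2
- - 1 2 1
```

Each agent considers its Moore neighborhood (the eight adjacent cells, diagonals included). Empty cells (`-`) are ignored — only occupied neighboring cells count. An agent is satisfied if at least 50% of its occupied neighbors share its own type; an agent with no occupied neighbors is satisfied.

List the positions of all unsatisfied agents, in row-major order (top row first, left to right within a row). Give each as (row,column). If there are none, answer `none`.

(0,0), (1,0), (1,1), (1,2), (2,4), (3,3), (4,2), (4,4)

(0,0)1 1/3 not
(0,1)2 2/4 satisfied
(0,4)1 0/0 satisfied
(1,0)2 1/3 not
(1,1)1 2/5 not
(1,2)2 1/3 not
(2,2)1 2/4 satisfied
(2,4)1 0/2 not
(3,1)1 2/2 satisfied
(3,3)2 2/6 not
(3,4)2 2/4 satisfied
(4,2)1 1/3 not
(4,3)2 2/4 satisfied
(4,4)1 0/3 not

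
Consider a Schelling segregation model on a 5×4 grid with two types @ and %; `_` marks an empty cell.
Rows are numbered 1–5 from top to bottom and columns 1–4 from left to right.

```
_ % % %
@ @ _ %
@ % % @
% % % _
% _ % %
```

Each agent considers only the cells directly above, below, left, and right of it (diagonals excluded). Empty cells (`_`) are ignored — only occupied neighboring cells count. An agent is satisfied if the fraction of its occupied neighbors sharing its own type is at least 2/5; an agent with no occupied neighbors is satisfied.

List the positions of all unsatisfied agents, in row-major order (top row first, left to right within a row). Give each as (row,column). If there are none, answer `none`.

(1,2)% 1/2 satisfied
(1,3)% 2/2 satisfied
(1,4)% 2/2 satisfied
(2,1)@ 2/2 satisfied
(2,2)@ 1/3 not
(2,4)% 1/2 satisfied
(3,1)@ 1/3 not
(3,2)% 2/4 satisfied
(3,3)% 2/3 satisfied
(3,4)@ 0/2 not
(4,1)% 2/3 satisfied
(4,2)% 3/3 satisfied
(4,3)% 3/3 satisfied
(5,1)% 1/1 satisfied
(5,3)% 2/2 satisfied
(5,4)% 1/1 satisfied

(2,2), (3,1), (3,4)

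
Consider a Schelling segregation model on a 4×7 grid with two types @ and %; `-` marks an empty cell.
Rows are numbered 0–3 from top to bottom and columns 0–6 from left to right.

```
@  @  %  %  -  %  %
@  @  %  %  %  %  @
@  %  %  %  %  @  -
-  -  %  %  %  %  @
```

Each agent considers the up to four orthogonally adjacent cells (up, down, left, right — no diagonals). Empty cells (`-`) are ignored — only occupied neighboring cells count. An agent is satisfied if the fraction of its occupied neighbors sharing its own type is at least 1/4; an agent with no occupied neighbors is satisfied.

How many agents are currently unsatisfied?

Row 0: (0,0)@ 2/2 ok · (0,1)@ 2/3 ok · (0,2)% 2/3 ok · (0,3)% 2/2 ok · (0,5)% 2/2 ok · (0,6)% 1/2 ok
Row 1: (1,0)@ 3/3 ok · (1,1)@ 2/4 ok · (1,2)% 3/4 ok · (1,3)% 4/4 ok · (1,4)% 3/3 ok · (1,5)% 2/4 ok · (1,6)@ 0/2 unhappy
Row 2: (2,0)@ 1/2 ok · (2,1)% 1/3 ok · (2,2)% 4/4 ok · (2,3)% 4/4 ok · (2,4)% 3/4 ok · (2,5)@ 0/3 unhappy
Row 3: (3,2)% 2/2 ok · (3,3)% 3/3 ok · (3,4)% 3/3 ok · (3,5)% 1/3 ok · (3,6)@ 0/1 unhappy
Unsatisfied: (1,6), (2,5), (3,6) — 3 in total.

3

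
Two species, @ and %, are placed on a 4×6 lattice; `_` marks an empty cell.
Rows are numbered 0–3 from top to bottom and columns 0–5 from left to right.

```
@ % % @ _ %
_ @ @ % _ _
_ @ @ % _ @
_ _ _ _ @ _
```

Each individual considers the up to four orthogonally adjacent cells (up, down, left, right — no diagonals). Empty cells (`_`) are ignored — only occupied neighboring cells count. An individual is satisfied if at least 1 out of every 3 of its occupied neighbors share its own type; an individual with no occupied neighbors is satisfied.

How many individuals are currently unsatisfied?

Row 0: (0,0)@ 0/1 ✗ · (0,1)% 1/3 ✓ · (0,2)% 1/3 ✓ · (0,3)@ 0/2 ✗ · (0,5)% 0/0 ✓
Row 1: (1,1)@ 2/3 ✓ · (1,2)@ 2/4 ✓ · (1,3)% 1/3 ✓
Row 2: (2,1)@ 2/2 ✓ · (2,2)@ 2/3 ✓ · (2,3)% 1/2 ✓ · (2,5)@ 0/0 ✓
Row 3: (3,4)@ 0/0 ✓
Unsatisfied: (0,0), (0,3) — 2 in total.

2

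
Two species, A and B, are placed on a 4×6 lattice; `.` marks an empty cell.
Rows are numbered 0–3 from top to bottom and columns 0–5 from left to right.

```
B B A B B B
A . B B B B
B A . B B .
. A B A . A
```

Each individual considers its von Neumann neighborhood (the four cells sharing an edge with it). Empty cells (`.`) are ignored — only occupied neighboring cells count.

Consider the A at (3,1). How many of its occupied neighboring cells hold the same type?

1

Occupied neighbors of (3,1): (2,1)=A, (3,2)=B.
Same type (A): 1 of 2.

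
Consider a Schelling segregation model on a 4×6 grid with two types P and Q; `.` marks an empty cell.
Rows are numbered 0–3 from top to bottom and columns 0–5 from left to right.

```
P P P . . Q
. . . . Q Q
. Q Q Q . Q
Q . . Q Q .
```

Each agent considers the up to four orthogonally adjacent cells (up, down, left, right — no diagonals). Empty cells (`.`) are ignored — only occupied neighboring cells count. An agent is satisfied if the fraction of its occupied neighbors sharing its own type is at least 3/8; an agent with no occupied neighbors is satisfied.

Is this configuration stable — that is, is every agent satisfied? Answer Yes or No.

(0,0)P 1/1 ok
(0,1)P 2/2 ok
(0,2)P 1/1 ok
(0,5)Q 1/1 ok
(1,4)Q 1/1 ok
(1,5)Q 3/3 ok
(2,1)Q 1/1 ok
(2,2)Q 2/2 ok
(2,3)Q 2/2 ok
(2,5)Q 1/1 ok
(3,0)Q 0/0 ok
(3,3)Q 2/2 ok
(3,4)Q 1/1 ok
All meet the threshold, so the configuration is stable.

Yes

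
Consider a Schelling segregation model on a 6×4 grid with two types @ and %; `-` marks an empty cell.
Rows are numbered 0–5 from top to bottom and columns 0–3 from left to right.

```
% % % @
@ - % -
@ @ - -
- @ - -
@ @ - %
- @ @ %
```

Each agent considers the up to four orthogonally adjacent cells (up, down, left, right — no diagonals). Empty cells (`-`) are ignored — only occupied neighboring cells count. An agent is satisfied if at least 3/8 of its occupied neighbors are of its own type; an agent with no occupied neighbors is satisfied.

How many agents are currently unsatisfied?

Row 0: (0,0)% 1/2 ✓ · (0,1)% 2/2 ✓ · (0,2)% 2/3 ✓ · (0,3)@ 0/1 ✗
Row 1: (1,0)@ 1/2 ✓ · (1,2)% 1/1 ✓
Row 2: (2,0)@ 2/2 ✓ · (2,1)@ 2/2 ✓
Row 3: (3,1)@ 2/2 ✓
Row 4: (4,0)@ 1/1 ✓ · (4,1)@ 3/3 ✓ · (4,3)% 1/1 ✓
Row 5: (5,1)@ 2/2 ✓ · (5,2)@ 1/2 ✓ · (5,3)% 1/2 ✓
Unsatisfied: (0,3) — 1 in total.

1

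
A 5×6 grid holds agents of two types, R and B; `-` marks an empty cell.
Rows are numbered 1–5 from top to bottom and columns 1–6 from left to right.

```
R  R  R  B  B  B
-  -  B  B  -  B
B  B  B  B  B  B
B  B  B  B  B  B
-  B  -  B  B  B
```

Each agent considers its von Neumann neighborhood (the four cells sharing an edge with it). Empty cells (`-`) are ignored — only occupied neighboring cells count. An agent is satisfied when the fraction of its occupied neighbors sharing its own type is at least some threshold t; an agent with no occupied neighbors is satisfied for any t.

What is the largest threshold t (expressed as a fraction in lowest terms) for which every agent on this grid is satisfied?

(1,1)R 1/1
(1,2)R 2/2
(1,3)R 1/3
(1,4)B 2/3
(1,5)B 2/2
(1,6)B 2/2
(2,3)B 2/3
(2,4)B 3/3
(2,6)B 2/2
(3,1)B 2/2
(3,2)B 3/3
(3,3)B 4/4
(3,4)B 4/4
(3,5)B 3/3
(3,6)B 3/3
(4,1)B 2/2
(4,2)B 4/4
(4,3)B 3/3
(4,4)B 4/4
(4,5)B 4/4
(4,6)B 3/3
(5,2)B 1/1
(5,4)B 2/2
(5,5)B 3/3
(5,6)B 2/2
The smallest same-type fraction is 1/3 at (1,3), which reduces to 1/3. Any threshold above that leaves this agent unsatisfied.

1/3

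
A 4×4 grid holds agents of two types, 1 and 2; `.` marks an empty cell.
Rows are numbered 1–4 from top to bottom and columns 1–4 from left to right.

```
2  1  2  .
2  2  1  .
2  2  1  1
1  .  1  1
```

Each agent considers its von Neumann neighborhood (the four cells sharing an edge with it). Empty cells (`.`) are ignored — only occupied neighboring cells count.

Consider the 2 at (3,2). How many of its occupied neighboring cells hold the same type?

2

Occupied neighbors of (3,2): (2,2)=2, (3,1)=2, (3,3)=1.
Same type (2): 2 of 3.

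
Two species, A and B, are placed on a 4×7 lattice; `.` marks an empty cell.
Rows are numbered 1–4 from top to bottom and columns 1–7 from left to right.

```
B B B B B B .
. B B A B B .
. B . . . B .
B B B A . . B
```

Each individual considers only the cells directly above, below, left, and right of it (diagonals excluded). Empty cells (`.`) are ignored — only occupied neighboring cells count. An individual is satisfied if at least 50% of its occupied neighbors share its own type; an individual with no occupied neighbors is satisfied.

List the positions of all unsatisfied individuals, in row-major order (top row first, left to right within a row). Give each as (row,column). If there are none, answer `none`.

(2,4), (4,4)

Row 1: (1,1)B 1/1 satisfied · (1,2)B 3/3 satisfied · (1,3)B 3/3 satisfied · (1,4)B 2/3 satisfied · (1,5)B 3/3 satisfied · (1,6)B 2/2 satisfied
Row 2: (2,2)B 3/3 satisfied · (2,3)B 2/3 satisfied · (2,4)A 0/3 not · (2,5)B 2/3 satisfied · (2,6)B 3/3 satisfied
Row 3: (3,2)B 2/2 satisfied · (3,6)B 1/1 satisfied
Row 4: (4,1)B 1/1 satisfied · (4,2)B 3/3 satisfied · (4,3)B 1/2 satisfied · (4,4)A 0/1 not · (4,7)B 0/0 satisfied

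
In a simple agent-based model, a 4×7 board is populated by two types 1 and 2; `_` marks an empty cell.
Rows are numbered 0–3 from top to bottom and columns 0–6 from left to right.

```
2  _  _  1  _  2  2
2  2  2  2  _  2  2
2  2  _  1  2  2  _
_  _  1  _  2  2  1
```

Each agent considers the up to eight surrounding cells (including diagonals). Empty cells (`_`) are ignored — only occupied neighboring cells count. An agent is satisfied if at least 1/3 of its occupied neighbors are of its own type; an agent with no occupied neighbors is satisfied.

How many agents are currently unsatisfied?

Row 0: (0,0)2 2/2 satisfied · (0,3)1 0/2 not · (0,5)2 3/3 satisfied · (0,6)2 3/3 satisfied
Row 1: (1,0)2 4/4 satisfied · (1,1)2 5/5 satisfied · (1,2)2 3/5 satisfied · (1,3)2 2/4 satisfied · (1,5)2 5/5 satisfied · (1,6)2 4/4 satisfied
Row 2: (2,0)2 3/3 satisfied · (2,1)2 4/5 satisfied · (2,3)1 1/5 not · (2,4)2 5/6 satisfied · (2,5)2 5/6 satisfied
Row 3: (3,2)1 1/2 satisfied · (3,4)2 3/4 satisfied · (3,5)2 3/4 satisfied · (3,6)1 0/2 not
Unsatisfied: (0,3), (2,3), (3,6) — 3 in total.

3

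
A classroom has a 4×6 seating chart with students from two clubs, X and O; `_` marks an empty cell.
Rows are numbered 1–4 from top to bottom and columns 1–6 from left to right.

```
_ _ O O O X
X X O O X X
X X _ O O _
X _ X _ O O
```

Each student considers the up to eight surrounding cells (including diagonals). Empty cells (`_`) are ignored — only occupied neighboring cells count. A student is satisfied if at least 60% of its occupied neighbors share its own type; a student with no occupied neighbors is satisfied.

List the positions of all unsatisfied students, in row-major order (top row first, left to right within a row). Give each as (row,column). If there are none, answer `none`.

(1,3)O 3/4 satisfied
(1,4)O 4/5 satisfied
(1,5)O 2/5 not
(1,6)X 2/3 satisfied
(2,1)X 3/3 satisfied
(2,2)X 3/5 satisfied
(2,3)O 4/6 satisfied
(2,4)O 6/7 satisfied
(2,5)X 2/7 not
(2,6)X 2/4 not
(3,1)X 4/4 satisfied
(3,2)X 5/6 satisfied
(3,4)O 4/6 satisfied
(3,5)O 4/6 satisfied
(4,1)X 2/2 satisfied
(4,3)X 1/2 not
(4,5)O 3/3 satisfied
(4,6)O 2/2 satisfied

(1,5), (2,5), (2,6), (4,3)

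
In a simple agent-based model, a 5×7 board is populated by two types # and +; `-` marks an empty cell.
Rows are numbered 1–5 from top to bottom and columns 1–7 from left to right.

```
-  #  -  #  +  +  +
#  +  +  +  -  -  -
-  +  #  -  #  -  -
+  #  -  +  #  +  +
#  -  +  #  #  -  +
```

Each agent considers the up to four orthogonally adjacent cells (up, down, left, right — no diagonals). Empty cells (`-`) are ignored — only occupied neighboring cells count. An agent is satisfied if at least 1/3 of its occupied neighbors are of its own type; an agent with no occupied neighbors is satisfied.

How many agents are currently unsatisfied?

9

Row 1: (1,2)# 0/1 ✗ · (1,4)# 0/2 ✗ · (1,5)+ 1/2 ✓ · (1,6)+ 2/2 ✓ · (1,7)+ 1/1 ✓
Row 2: (2,1)# 0/1 ✗ · (2,2)+ 2/4 ✓ · (2,3)+ 2/3 ✓ · (2,4)+ 1/2 ✓
Row 3: (3,2)+ 1/3 ✓ · (3,3)# 0/2 ✗ · (3,5)# 1/1 ✓
Row 4: (4,1)+ 0/2 ✗ · (4,2)# 0/2 ✗ · (4,4)+ 0/2 ✗ · (4,5)# 2/4 ✓ · (4,6)+ 1/2 ✓ · (4,7)+ 2/2 ✓
Row 5: (5,1)# 0/1 ✗ · (5,3)+ 0/1 ✗ · (5,4)# 1/3 ✓ · (5,5)# 2/2 ✓ · (5,7)+ 1/1 ✓
Unsatisfied: (1,2), (1,4), (2,1), (3,3), (4,1), (4,2), (4,4), (5,1), (5,3) — 9 in total.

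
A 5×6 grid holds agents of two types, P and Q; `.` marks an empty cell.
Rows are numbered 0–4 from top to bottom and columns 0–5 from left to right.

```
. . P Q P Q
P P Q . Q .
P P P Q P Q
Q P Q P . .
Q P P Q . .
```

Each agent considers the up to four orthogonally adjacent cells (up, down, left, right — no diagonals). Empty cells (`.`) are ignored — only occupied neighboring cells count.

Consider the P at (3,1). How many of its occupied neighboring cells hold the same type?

Occupied neighbors of (3,1): (2,1)=P, (4,1)=P, (3,0)=Q, (3,2)=Q.
Same type (P): 2 of 4.

2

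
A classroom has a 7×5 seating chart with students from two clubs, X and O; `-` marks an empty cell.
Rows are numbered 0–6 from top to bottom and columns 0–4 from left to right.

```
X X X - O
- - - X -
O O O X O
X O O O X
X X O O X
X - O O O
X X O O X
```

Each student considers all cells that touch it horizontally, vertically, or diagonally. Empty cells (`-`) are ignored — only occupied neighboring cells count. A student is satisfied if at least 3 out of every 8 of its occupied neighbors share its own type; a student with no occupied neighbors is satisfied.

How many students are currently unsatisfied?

(0,0)X 1/1 ok
(0,1)X 2/2 ok
(0,2)X 2/2 ok
(0,4)O 0/1 unhappy
(1,3)X 2/5 ok
(2,0)O 2/3 ok
(2,1)O 4/5 ok
(2,2)O 4/6 ok
(2,3)X 2/6 unhappy
(2,4)O 1/4 unhappy
(3,0)X 2/5 ok
(3,1)O 5/8 ok
(3,2)O 6/8 ok
(3,3)O 5/8 ok
(3,4)X 2/5 ok
(4,0)X 3/4 ok
(4,1)X 3/7 ok
(4,2)O 6/7 ok
(4,3)O 6/8 ok
(4,4)X 1/5 unhappy
(5,0)X 4/4 ok
(5,2)O 5/7 ok
(5,3)O 6/8 ok
(5,4)O 3/5 ok
(6,0)X 2/2 ok
(6,1)X 2/4 ok
(6,2)O 3/4 ok
(6,3)O 4/5 ok
(6,4)X 0/3 unhappy
Unsatisfied: (0,4), (2,3), (2,4), (4,4), (6,4) — 5 in total.

5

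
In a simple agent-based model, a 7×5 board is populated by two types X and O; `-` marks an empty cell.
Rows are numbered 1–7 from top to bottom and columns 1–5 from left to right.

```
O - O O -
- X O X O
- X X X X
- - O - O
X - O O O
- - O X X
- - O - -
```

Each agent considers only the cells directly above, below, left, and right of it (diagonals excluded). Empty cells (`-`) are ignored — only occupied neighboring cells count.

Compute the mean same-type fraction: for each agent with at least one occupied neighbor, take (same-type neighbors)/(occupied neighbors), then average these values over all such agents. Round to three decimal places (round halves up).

0.588

(1,1)O — no occupied neighbors
(1,3)O 2/2
(1,4)O 1/2
(2,2)X 1/2
(2,3)O 1/4
(2,4)X 1/4
(2,5)O 0/2
(3,2)X 2/2
(3,3)X 2/4
(3,4)X 3/3
(3,5)X 1/3
(4,3)O 1/2
(4,5)O 1/2
(5,1)X — no occupied neighbors
(5,3)O 3/3
(5,4)O 2/3
(5,5)O 2/3
(6,3)O 2/3
(6,4)X 1/3
(6,5)X 1/2
(7,3)O 1/1
Sum over 19 agents: 2/2 + 1/2 + 1/2 + 1/4 + 1/4 + 0/2 + 2/2 + 2/4 + 3/3 + 1/3 + 1/2 + 1/2 + 3/3 + 2/3 + 2/3 + 2/3 + 1/3 + 1/2 + 1/1 = 67/6; mean = 67/6 ÷ 19 = 67/114 = 0.587719… → 0.588.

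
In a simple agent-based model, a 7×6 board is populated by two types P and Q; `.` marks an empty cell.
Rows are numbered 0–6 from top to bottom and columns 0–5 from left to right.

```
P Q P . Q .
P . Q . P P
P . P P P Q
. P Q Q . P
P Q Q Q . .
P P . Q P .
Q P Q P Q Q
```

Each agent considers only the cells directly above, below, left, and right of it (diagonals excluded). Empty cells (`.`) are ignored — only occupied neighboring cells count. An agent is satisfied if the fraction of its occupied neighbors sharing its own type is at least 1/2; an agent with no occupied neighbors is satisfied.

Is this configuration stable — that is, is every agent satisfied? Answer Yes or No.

Row 0: (0,0)P 1/2 ok · (0,1)Q 0/2 unhappy · (0,2)P 0/2 unhappy · (0,4)Q 0/1 unhappy
Row 1: (1,0)P 2/2 ok · (1,2)Q 0/2 unhappy · (1,4)P 2/3 ok · (1,5)P 1/2 ok
Row 2: (2,0)P 1/1 ok · (2,2)P 1/3 unhappy · (2,3)P 2/3 ok · (2,4)P 2/3 ok · (2,5)Q 0/3 unhappy
Row 3: (3,1)P 0/2 unhappy · (3,2)Q 2/4 ok · (3,3)Q 2/3 ok · (3,5)P 0/1 unhappy
Row 4: (4,0)P 1/2 ok · (4,1)Q 1/4 unhappy · (4,2)Q 3/3 ok · (4,3)Q 3/3 ok
Row 5: (5,0)P 2/3 ok · (5,1)P 2/3 ok · (5,3)Q 1/3 unhappy · (5,4)P 0/2 unhappy
Row 6: (6,0)Q 0/2 unhappy · (6,1)P 1/3 unhappy · (6,2)Q 0/2 unhappy · (6,3)P 0/3 unhappy · (6,4)Q 1/3 unhappy · (6,5)Q 1/1 ok
For instance (0,1) has only 0/2 same-type neighbors, below 1/2.

No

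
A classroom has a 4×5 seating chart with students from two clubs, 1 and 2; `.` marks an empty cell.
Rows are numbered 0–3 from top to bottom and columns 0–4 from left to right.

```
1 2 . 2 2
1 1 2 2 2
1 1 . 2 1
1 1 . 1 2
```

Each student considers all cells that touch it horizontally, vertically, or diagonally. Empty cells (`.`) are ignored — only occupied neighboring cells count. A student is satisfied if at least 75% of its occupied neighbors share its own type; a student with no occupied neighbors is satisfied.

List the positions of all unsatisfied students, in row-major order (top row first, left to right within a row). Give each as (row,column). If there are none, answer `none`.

(0,0)1 2/3 not
(0,1)2 1/4 not
(0,3)2 4/4 satisfied
(0,4)2 3/3 satisfied
(1,0)1 4/5 satisfied
(1,1)1 4/6 not
(1,2)2 4/6 not
(1,3)2 5/6 satisfied
(1,4)2 4/5 satisfied
(2,0)1 5/5 satisfied
(2,1)1 5/6 satisfied
(2,3)2 4/6 not
(2,4)1 1/5 not
(3,0)1 3/3 satisfied
(3,1)1 3/3 satisfied
(3,3)1 1/3 not
(3,4)2 1/3 not

(0,0), (0,1), (1,1), (1,2), (2,3), (2,4), (3,3), (3,4)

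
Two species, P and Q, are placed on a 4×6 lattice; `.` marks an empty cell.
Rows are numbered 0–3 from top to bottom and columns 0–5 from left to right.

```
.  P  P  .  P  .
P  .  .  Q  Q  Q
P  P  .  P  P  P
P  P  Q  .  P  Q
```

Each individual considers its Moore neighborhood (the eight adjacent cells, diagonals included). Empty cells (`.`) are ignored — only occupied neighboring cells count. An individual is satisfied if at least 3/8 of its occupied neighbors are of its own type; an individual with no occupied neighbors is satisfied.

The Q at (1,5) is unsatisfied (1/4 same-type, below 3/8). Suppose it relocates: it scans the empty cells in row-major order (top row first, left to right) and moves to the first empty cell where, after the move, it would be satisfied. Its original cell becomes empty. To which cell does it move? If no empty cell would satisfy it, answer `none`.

(0,3)

Vacating (1,5). Empty cells in order:
  (0,0): 0/2 same-type → still unsatisfied.
  (0,3): 2/4 same-type → satisfied — stop here.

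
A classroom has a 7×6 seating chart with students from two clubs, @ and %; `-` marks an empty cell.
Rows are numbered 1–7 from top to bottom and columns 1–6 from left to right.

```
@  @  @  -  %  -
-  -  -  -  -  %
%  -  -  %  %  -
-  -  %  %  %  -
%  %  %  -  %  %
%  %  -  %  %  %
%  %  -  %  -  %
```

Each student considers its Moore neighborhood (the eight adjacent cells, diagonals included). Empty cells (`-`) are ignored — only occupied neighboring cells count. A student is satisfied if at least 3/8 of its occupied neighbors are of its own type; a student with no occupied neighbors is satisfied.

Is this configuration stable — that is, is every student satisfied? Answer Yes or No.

Yes

(1,1)@ 1/1 ok
(1,2)@ 2/2 ok
(1,3)@ 1/1 ok
(1,5)% 1/1 ok
(2,6)% 2/2 ok
(3,1)% 0/0 ok
(3,4)% 4/4 ok
(3,5)% 4/4 ok
(4,3)% 4/4 ok
(4,4)% 6/6 ok
(4,5)% 5/5 ok
(5,1)% 3/3 ok
(5,2)% 5/5 ok
(5,3)% 5/5 ok
(5,5)% 6/6 ok
(5,6)% 4/4 ok
(6,1)% 5/5 ok
(6,2)% 6/6 ok
(6,4)% 4/4 ok
(6,5)% 6/6 ok
(6,6)% 4/4 ok
(7,1)% 3/3 ok
(7,2)% 3/3 ok
(7,4)% 2/2 ok
(7,6)% 2/2 ok
All meet the threshold, so the configuration is stable.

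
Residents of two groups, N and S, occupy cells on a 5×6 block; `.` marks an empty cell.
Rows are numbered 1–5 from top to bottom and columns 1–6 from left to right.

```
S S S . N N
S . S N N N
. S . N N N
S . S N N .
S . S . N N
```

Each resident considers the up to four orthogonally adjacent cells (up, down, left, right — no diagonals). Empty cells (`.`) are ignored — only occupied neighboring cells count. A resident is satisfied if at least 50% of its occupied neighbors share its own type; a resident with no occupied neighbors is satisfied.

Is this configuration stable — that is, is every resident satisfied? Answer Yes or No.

Yes

Row 1: (1,1)S 2/2 ✓ · (1,2)S 2/2 ✓ · (1,3)S 2/2 ✓ · (1,5)N 2/2 ✓ · (1,6)N 2/2 ✓
Row 2: (2,1)S 1/1 ✓ · (2,3)S 1/2 ✓ · (2,4)N 2/3 ✓ · (2,5)N 4/4 ✓ · (2,6)N 3/3 ✓
Row 3: (3,2)S 0/0 ✓ · (3,4)N 3/3 ✓ · (3,5)N 4/4 ✓ · (3,6)N 2/2 ✓
Row 4: (4,1)S 1/1 ✓ · (4,3)S 1/2 ✓ · (4,4)N 2/3 ✓ · (4,5)N 3/3 ✓
Row 5: (5,1)S 1/1 ✓ · (5,3)S 1/1 ✓ · (5,5)N 2/2 ✓ · (5,6)N 1/1 ✓
All meet the threshold, so the configuration is stable.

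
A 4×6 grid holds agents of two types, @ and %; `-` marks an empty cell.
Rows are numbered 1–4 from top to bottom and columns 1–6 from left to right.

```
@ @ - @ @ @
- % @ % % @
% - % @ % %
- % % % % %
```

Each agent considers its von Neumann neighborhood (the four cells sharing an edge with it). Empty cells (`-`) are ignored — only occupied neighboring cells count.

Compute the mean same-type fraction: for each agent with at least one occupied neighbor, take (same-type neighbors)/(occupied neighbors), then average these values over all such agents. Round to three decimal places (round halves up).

Row 1: (1,1)@ 1/1 · (1,2)@ 1/2 · (1,4)@ 1/2 · (1,5)@ 2/3 · (1,6)@ 2/2
Row 2: (2,2)% 0/2 · (2,3)@ 0/3 · (2,4)% 1/4 · (2,5)% 2/4 · (2,6)@ 1/3
Row 3: (3,1)% — no occupied neighbors · (3,3)% 1/3 · (3,4)@ 0/4 · (3,5)% 3/4 · (3,6)% 2/3
Row 4: (4,2)% 1/1 · (4,3)% 3/3 · (4,4)% 2/3 · (4,5)% 3/3 · (4,6)% 2/2
Sum over 19 agents: 1/1 + 1/2 + 1/2 + 2/3 + 2/2 + 0/2 + 0/3 + 1/4 + 2/4 + 1/3 + 1/3 + 0/4 + 3/4 + 2/3 + 1/1 + 3/3 + 2/3 + 3/3 + 2/2 = 67/6; mean = 67/6 ÷ 19 = 67/114 = 0.587719… → 0.588.

0.588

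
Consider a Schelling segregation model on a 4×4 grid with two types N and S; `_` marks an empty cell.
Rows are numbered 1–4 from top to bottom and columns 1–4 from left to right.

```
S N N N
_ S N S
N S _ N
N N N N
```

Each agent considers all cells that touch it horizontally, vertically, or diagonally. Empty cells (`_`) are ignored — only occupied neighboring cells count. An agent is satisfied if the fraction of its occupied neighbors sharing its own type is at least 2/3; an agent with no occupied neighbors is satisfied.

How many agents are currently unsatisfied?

Row 1: (1,1)S 1/2 unhappy · (1,2)N 2/4 unhappy · (1,3)N 3/5 unhappy · (1,4)N 2/3 ok
Row 2: (2,2)S 2/6 unhappy · (2,3)N 4/7 unhappy · (2,4)S 0/4 unhappy
Row 3: (3,1)N 2/4 unhappy · (3,2)S 1/6 unhappy · (3,4)N 3/4 ok
Row 4: (4,1)N 2/3 ok · (4,2)N 3/4 ok · (4,3)N 3/4 ok · (4,4)N 2/2 ok
Unsatisfied: (1,1), (1,2), (1,3), (2,2), (2,3), (2,4), (3,1), (3,2) — 8 in total.

8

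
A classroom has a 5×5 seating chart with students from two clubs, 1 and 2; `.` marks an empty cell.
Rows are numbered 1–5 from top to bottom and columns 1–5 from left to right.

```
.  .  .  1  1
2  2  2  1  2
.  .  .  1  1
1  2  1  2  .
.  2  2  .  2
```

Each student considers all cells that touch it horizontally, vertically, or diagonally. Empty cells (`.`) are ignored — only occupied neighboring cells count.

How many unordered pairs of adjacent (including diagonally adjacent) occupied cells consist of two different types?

16

Scan each occupied cell's neighbors to the right and below (and the two forward diagonals) so each pair is counted once.
From row 1: 3 unlike of 6 pairs (running 3/6).
From row 2: 5 unlike of 9 pairs (running 8/15).
From row 3: 2 unlike of 4 pairs (running 10/19).
From row 4: 6 unlike of 10 pairs (running 16/29).
From row 5: 0 unlike of 1 pairs (running 16/30).
Total adjacent occupied pairs: 30; unlike-type pairs: 16.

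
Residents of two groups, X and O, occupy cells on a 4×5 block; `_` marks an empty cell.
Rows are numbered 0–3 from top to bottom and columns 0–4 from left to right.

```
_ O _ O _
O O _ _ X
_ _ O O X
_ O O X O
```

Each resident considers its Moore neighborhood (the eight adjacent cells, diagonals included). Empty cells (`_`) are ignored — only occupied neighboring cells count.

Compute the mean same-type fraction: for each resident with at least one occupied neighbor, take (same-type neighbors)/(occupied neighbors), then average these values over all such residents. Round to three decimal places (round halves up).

0.618

(0,1)O 2/2
(0,3)O 0/1
(1,0)O 2/2
(1,1)O 3/3
(1,4)X 1/3
(2,2)O 4/5
(2,3)O 3/6
(2,4)X 2/4
(3,1)O 2/2
(3,2)O 3/4
(3,3)X 1/5
(3,4)O 1/3
Sum over 12 residents: 2/2 + 0/1 + 2/2 + 3/3 + 1/3 + 4/5 + 3/6 + 2/4 + 2/2 + 3/4 + 1/5 + 1/3 = 89/12; mean = 89/12 ÷ 12 = 89/144 = 0.618055… → 0.618.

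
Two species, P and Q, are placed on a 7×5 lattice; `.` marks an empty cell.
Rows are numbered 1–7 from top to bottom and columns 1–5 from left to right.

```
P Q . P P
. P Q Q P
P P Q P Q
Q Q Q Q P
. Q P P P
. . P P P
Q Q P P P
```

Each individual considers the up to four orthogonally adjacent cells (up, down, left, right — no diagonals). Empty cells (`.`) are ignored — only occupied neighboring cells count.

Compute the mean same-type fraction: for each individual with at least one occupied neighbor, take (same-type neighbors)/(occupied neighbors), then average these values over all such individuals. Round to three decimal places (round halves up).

(1,1)P 0/1
(1,2)Q 0/2
(1,4)P 1/2
(1,5)P 2/2
(2,2)P 1/3
(2,3)Q 2/3
(2,4)Q 1/4
(2,5)P 1/3
(3,1)P 1/2
(3,2)P 2/4
(3,3)Q 2/4
(3,4)P 0/4
(3,5)Q 0/3
(4,1)Q 1/2
(4,2)Q 3/4
(4,3)Q 3/4
(4,4)Q 1/4
(4,5)P 1/3
(5,2)Q 1/2
(5,3)P 2/4
(5,4)P 3/4
(5,5)P 3/3
(6,3)P 3/3
(6,4)P 4/4
(6,5)P 3/3
(7,1)Q 1/1
(7,2)Q 1/2
(7,3)P 2/3
(7,4)P 3/3
(7,5)P 2/2
Sum over 30 individuals: 0/1 + 0/2 + 1/2 + 2/2 + 1/3 + 2/3 + 1/4 + 1/3 + 1/2 + 2/4 + 2/4 + 0/4 + 0/3 + 1/2 + 3/4 + 3/4 + 1/4 + 1/3 + 1/2 + 2/4 + 3/4 + 3/3 + 3/3 + 4/4 + 3/3 + 1/1 + 1/2 + 2/3 + 3/3 + 2/2 = 205/12; mean = 205/12 ÷ 30 = 41/72 = 0.569444… → 0.569.

0.569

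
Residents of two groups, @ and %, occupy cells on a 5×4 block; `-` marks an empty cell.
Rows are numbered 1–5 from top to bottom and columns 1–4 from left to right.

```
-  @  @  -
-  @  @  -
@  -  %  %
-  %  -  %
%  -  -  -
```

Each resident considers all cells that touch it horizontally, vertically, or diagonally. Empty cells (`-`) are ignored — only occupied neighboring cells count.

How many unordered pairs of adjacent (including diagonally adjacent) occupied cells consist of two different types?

4

Scan each occupied cell's neighbors to the right and below (and the two forward diagonals) so each pair is counted once.
From row 1: 0 unlike of 5 pairs (running 0/5).
From row 2: 3 unlike of 5 pairs (running 3/10).
From row 3: 1 unlike of 5 pairs (running 4/15).
From row 4: 0 unlike of 1 pairs (running 4/16).
Total adjacent occupied pairs: 16; unlike-type pairs: 4.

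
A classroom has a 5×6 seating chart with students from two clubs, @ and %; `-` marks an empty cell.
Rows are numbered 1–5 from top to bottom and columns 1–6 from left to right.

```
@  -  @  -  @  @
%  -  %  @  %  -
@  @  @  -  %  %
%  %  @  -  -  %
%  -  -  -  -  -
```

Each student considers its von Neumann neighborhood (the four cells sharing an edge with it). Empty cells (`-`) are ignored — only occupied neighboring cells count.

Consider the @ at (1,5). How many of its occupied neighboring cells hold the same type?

Occupied neighbors of (1,5): (2,5)=%, (1,6)=@.
Same type (@): 1 of 2.

1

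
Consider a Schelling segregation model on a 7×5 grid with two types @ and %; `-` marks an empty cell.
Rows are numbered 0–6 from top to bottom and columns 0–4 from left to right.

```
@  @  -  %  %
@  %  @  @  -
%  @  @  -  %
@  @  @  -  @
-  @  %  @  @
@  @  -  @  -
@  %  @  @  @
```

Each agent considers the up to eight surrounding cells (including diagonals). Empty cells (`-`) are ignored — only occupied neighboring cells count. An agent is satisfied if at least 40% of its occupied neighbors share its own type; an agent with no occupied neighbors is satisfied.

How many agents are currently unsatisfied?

6

Row 0: (0,0)@ 2/3 ✓ · (0,1)@ 3/4 ✓ · (0,3)% 1/3 ✗ · (0,4)% 1/2 ✓
Row 1: (1,0)@ 3/5 ✓ · (1,1)% 1/7 ✗ · (1,2)@ 4/6 ✓ · (1,3)@ 2/5 ✓
Row 2: (2,0)% 1/5 ✗ · (2,1)@ 6/8 ✓ · (2,2)@ 5/6 ✓ · (2,4)% 0/2 ✗
Row 3: (3,0)@ 3/4 ✓ · (3,1)@ 5/7 ✓ · (3,2)@ 5/6 ✓ · (3,4)@ 2/3 ✓
Row 4: (4,1)@ 5/6 ✓ · (4,2)% 0/6 ✗ · (4,3)@ 4/5 ✓ · (4,4)@ 3/3 ✓
Row 5: (5,0)@ 3/4 ✓ · (5,1)@ 4/6 ✓ · (5,3)@ 5/6 ✓
Row 6: (6,0)@ 2/3 ✓ · (6,1)% 0/4 ✗ · (6,2)@ 3/4 ✓ · (6,3)@ 3/3 ✓ · (6,4)@ 2/2 ✓
Unsatisfied: (0,3), (1,1), (2,0), (2,4), (4,2), (6,1) — 6 in total.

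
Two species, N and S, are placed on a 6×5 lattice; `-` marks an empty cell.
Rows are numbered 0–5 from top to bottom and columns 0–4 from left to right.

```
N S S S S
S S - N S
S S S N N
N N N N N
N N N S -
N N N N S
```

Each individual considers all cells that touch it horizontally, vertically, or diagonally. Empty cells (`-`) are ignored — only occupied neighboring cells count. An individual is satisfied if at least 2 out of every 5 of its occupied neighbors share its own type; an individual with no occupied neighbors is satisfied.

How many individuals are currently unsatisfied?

4

(0,0)N 0/3 not
(0,1)S 3/4 satisfied
(0,2)S 3/4 satisfied
(0,3)S 3/4 satisfied
(0,4)S 2/3 satisfied
(1,0)S 4/5 satisfied
(1,1)S 6/7 satisfied
(1,3)N 2/7 not
(1,4)S 2/5 satisfied
(2,0)S 3/5 satisfied
(2,1)S 4/7 satisfied
(2,2)S 2/7 not
(2,3)N 5/7 satisfied
(2,4)N 4/5 satisfied
(3,0)N 3/5 satisfied
(3,1)N 5/8 satisfied
(3,2)N 5/8 satisfied
(3,3)N 5/7 satisfied
(3,4)N 3/4 satisfied
(4,0)N 5/5 satisfied
(4,1)N 8/8 satisfied
(4,2)N 7/8 satisfied
(4,3)S 1/7 not
(5,0)N 3/3 satisfied
(5,1)N 5/5 satisfied
(5,2)N 4/5 satisfied
(5,3)N 2/4 satisfied
(5,4)S 1/2 satisfied
Unsatisfied: (0,0), (1,3), (2,2), (4,3) — 4 in total.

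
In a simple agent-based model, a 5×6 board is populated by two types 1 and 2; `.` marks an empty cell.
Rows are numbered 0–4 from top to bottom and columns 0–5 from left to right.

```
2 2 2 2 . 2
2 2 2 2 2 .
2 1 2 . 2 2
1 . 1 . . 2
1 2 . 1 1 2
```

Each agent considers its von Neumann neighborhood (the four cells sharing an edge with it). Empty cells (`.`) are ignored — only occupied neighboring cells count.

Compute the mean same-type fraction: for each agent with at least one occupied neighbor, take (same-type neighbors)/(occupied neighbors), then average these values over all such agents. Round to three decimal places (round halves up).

Row 0: (0,0)2 2/2 · (0,1)2 3/3 · (0,2)2 3/3 · (0,3)2 2/2 · (0,5)2 — no occupied neighbors
Row 1: (1,0)2 3/3 · (1,1)2 3/4 · (1,2)2 4/4 · (1,3)2 3/3 · (1,4)2 2/2
Row 2: (2,0)2 1/3 · (2,1)1 0/3 · (2,2)2 1/3 · (2,4)2 2/2 · (2,5)2 2/2
Row 3: (3,0)1 1/2 · (3,2)1 0/1 · (3,5)2 2/2
Row 4: (4,0)1 1/2 · (4,1)2 0/1 · (4,3)1 1/1 · (4,4)1 1/2 · (4,5)2 1/2
Sum over 22 agents: 2/2 + 3/3 + 3/3 + 2/2 + 3/3 + 3/4 + 4/4 + 3/3 + 2/2 + 1/3 + 0/3 + 1/3 + 2/2 + 2/2 + 1/2 + 0/1 + 2/2 + 1/2 + 0/1 + 1/1 + 1/2 + 1/2 = 185/12; mean = 185/12 ÷ 22 = 185/264 = 0.700757… → 0.701.

0.701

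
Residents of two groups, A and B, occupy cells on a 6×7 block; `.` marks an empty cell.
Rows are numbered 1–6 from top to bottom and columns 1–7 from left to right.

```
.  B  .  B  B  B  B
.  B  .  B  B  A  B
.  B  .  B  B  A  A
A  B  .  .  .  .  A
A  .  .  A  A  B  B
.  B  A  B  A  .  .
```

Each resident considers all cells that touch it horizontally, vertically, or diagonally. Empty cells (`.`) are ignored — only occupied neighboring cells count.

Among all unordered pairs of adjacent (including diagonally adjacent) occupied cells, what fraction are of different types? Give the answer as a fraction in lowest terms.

23/53

Scan each occupied cell's neighbors to the right and below (and the two forward diagonals) so each pair is counted once.
From row 1: 3 unlike of 14 pairs (running 3/14).
From row 2: 6 unlike of 14 pairs (running 9/28).
From row 3: 2 unlike of 7 pairs (running 11/35).
From row 4: 4 unlike of 5 pairs (running 15/40).
From row 5: 5 unlike of 10 pairs (running 20/50).
From row 6: 3 unlike of 3 pairs (running 23/53).
Total adjacent occupied pairs: 53; unlike-type pairs: 23.
23/53 is already in lowest terms.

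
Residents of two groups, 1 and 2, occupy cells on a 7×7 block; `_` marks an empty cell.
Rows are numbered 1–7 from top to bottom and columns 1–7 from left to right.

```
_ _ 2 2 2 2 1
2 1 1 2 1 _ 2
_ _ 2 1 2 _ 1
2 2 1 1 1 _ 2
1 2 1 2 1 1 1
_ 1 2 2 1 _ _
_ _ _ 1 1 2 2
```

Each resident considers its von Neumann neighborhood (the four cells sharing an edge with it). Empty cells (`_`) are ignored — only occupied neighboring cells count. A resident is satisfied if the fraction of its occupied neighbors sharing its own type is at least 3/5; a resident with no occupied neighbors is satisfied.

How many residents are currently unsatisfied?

26

(1,3)2 1/2 ✗
(1,4)2 3/3 ✓
(1,5)2 2/3 ✓
(1,6)2 1/2 ✗
(1,7)1 0/2 ✗
(2,1)2 0/1 ✗
(2,2)1 1/2 ✗
(2,3)1 1/4 ✗
(2,4)2 1/4 ✗
(2,5)1 0/3 ✗
(2,7)2 0/2 ✗
(3,3)2 0/3 ✗
(3,4)1 1/4 ✗
(3,5)2 0/3 ✗
(3,7)1 0/2 ✗
(4,1)2 1/2 ✗
(4,2)2 2/3 ✓
(4,3)1 2/4 ✗
(4,4)1 3/4 ✓
(4,5)1 2/3 ✓
(4,7)2 0/2 ✗
(5,1)1 0/2 ✗
(5,2)2 1/4 ✗
(5,3)1 1/4 ✗
(5,4)2 1/4 ✗
(5,5)1 3/4 ✓
(5,6)1 2/2 ✓
(5,7)1 1/2 ✗
(6,2)1 0/2 ✗
(6,3)2 1/3 ✗
(6,4)2 2/4 ✗
(6,5)1 2/3 ✓
(7,4)1 1/2 ✗
(7,5)1 2/3 ✓
(7,6)2 1/2 ✗
(7,7)2 1/1 ✓
Unsatisfied: (1,3), (1,6), (1,7), (2,1), (2,2), (2,3), (2,4), (2,5), (2,7), (3,3), (3,4), (3,5), (3,7), (4,1), (4,3), (4,7), (5,1), (5,2), (5,3), (5,4), (5,7), (6,2), (6,3), (6,4), (7,4), (7,6) — 26 in total.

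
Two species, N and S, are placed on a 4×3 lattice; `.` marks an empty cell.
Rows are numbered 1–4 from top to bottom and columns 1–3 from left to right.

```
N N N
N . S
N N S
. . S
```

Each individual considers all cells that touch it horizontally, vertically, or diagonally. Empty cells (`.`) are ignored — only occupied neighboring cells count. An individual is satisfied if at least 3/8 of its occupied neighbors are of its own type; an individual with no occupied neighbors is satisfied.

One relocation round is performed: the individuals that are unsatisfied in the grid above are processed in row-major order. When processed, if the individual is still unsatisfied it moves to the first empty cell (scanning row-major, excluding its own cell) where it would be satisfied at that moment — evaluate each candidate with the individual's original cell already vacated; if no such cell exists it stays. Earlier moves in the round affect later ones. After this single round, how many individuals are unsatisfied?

Initially unsatisfied (in order): (2,3).
  (2,3) → (4,2).
Resulting grid:
N N N
N . .
N N S
. S S
All satisfied now.

0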